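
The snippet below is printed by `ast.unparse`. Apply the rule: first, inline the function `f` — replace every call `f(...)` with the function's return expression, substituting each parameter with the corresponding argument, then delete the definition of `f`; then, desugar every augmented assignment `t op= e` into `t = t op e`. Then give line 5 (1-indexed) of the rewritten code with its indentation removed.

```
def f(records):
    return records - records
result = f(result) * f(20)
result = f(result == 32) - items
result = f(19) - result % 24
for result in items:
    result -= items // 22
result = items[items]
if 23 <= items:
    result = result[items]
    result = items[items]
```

Transformed code:
result = (result - result) * (20 - 20)
result = (result == 32) - (result == 32) - items
result = 19 - 19 - result % 24
for result in items:
    result = result - items // 22
result = items[items]
if 23 <= items:
    result = result[items]
    result = items[items]

result = result - items // 22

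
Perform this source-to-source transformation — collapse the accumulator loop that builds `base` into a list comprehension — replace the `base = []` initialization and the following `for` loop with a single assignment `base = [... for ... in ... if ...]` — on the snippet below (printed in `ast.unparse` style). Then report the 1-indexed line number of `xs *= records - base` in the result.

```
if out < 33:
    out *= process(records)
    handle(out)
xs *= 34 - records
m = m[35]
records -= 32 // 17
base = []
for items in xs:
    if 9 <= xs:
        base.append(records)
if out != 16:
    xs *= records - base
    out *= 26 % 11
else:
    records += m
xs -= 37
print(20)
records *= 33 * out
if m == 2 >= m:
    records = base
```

9

Transformed code:
if out < 33:
    out *= process(records)
    handle(out)
xs *= 34 - records
m = m[35]
records -= 32 // 17
base = [records for items in xs if 9 <= xs]
if out != 16:
    xs *= records - base
    out *= 26 % 11
else:
    records += m
xs -= 37
print(20)
records *= 33 * out
if m == 2 >= m:
    records = base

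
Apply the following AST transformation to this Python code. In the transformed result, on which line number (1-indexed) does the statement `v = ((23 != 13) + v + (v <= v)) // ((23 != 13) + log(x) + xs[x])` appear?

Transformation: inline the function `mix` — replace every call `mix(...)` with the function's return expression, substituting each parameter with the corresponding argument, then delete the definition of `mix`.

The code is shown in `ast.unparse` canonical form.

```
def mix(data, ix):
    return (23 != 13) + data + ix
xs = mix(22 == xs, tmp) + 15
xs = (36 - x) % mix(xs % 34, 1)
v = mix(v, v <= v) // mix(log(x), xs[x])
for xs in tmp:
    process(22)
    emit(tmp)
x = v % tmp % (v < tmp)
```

Transformed code:
xs = (23 != 13) + (22 == xs) + tmp + 15
xs = (36 - x) % ((23 != 13) + xs % 34 + 1)
v = ((23 != 13) + v + (v <= v)) // ((23 != 13) + log(x) + xs[x])
for xs in tmp:
    process(22)
    emit(tmp)
x = v % tmp % (v < tmp)

3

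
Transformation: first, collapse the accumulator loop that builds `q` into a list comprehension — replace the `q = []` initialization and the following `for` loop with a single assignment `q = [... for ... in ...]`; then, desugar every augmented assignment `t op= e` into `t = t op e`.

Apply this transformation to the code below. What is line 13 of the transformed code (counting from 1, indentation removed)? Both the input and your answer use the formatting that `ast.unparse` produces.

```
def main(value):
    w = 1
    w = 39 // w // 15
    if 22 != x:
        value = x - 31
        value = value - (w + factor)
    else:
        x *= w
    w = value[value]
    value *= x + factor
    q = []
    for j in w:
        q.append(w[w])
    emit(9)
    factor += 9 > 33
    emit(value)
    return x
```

Transformed code:
def main(value):
    w = 1
    w = 39 // w // 15
    if 22 != x:
        value = x - 31
        value = value - (w + factor)
    else:
        x = x * w
    w = value[value]
    value = value * (x + factor)
    q = [w[w] for j in w]
    emit(9)
    factor = factor + (9 > 33)
    emit(value)
    return x

factor = factor + (9 > 33)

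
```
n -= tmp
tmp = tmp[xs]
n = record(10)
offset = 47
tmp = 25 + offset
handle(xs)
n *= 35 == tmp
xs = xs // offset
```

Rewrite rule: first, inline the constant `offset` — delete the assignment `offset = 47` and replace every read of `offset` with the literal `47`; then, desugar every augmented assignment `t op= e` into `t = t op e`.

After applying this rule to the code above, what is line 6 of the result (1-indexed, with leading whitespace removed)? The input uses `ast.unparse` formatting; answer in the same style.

n = n * (35 == tmp)

Transformed code:
n = n - tmp
tmp = tmp[xs]
n = record(10)
tmp = 25 + 47
handle(xs)
n = n * (35 == tmp)
xs = xs // 47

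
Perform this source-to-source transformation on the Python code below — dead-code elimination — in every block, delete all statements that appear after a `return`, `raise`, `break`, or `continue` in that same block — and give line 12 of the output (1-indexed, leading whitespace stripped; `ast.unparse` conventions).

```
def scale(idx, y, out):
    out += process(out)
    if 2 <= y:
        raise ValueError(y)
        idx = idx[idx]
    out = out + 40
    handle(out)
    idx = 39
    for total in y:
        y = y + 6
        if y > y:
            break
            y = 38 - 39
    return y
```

return y

Transformed code:
def scale(idx, y, out):
    out += process(out)
    if 2 <= y:
        raise ValueError(y)
    out = out + 40
    handle(out)
    idx = 39
    for total in y:
        y = y + 6
        if y > y:
            break
    return y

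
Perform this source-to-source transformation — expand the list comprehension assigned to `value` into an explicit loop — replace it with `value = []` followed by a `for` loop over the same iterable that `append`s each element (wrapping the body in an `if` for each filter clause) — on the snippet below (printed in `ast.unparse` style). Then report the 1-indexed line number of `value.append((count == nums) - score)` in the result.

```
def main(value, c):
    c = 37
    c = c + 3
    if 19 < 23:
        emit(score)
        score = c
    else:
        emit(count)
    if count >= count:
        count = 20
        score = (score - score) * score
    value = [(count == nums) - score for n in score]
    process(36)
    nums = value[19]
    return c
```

Transformed code:
def main(value, c):
    c = 37
    c = c + 3
    if 19 < 23:
        emit(score)
        score = c
    else:
        emit(count)
    if count >= count:
        count = 20
        score = (score - score) * score
    value = []
    for n in score:
        value.append((count == nums) - score)
    process(36)
    nums = value[19]
    return c

14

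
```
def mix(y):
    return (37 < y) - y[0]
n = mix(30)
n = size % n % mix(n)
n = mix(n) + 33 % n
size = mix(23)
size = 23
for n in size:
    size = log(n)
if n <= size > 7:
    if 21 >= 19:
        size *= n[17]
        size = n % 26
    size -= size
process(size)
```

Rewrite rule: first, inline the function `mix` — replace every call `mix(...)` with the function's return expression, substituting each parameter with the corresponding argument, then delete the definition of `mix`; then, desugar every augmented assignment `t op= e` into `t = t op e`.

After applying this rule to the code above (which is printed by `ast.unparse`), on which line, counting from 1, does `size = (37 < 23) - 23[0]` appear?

Transformed code:
n = (37 < 30) - 30[0]
n = size % n % ((37 < n) - n[0])
n = (37 < n) - n[0] + 33 % n
size = (37 < 23) - 23[0]
size = 23
for n in size:
    size = log(n)
if n <= size > 7:
    if 21 >= 19:
        size = size * n[17]
        size = n % 26
    size = size - size
process(size)

4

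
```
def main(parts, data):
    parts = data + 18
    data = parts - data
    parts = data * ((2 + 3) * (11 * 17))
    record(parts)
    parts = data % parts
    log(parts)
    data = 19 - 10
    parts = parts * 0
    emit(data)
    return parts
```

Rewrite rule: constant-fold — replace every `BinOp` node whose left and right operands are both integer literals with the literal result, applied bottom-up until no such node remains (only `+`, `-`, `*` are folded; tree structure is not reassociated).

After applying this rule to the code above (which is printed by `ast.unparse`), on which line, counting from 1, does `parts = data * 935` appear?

Transformed code:
def main(parts, data):
    parts = data + 18
    data = parts - data
    parts = data * 935
    record(parts)
    parts = data % parts
    log(parts)
    data = 9
    parts = parts * 0
    emit(data)
    return parts

4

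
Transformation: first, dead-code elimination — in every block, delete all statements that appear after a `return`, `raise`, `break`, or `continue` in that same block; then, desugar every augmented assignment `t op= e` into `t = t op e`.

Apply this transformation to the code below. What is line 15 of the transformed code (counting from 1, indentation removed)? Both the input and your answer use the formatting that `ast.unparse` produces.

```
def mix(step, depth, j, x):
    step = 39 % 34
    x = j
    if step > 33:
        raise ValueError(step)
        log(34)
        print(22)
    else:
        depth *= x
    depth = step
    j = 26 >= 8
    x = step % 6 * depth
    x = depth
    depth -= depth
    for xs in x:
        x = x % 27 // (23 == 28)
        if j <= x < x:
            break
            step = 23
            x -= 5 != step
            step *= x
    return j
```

Transformed code:
def mix(step, depth, j, x):
    step = 39 % 34
    x = j
    if step > 33:
        raise ValueError(step)
    else:
        depth = depth * x
    depth = step
    j = 26 >= 8
    x = step % 6 * depth
    x = depth
    depth = depth - depth
    for xs in x:
        x = x % 27 // (23 == 28)
        if j <= x < x:
            break
    return j

if j <= x < x:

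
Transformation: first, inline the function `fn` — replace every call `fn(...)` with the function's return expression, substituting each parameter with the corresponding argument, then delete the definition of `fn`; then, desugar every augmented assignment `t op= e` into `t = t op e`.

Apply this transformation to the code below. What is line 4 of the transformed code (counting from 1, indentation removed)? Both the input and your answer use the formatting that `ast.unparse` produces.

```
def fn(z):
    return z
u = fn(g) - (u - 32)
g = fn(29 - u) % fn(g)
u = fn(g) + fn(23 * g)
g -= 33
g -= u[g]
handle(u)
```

g = g - 33

Transformed code:
u = g - (u - 32)
g = (29 - u) % g
u = g + 23 * g
g = g - 33
g = g - u[g]
handle(u)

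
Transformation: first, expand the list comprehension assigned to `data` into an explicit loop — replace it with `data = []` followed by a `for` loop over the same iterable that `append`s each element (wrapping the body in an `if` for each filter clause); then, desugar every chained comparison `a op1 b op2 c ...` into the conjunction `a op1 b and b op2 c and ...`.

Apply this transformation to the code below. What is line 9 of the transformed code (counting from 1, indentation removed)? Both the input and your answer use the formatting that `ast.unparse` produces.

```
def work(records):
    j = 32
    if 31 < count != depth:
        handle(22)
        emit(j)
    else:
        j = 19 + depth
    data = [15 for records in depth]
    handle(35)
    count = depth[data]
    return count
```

Transformed code:
def work(records):
    j = 32
    if 31 < count and count != depth:
        handle(22)
        emit(j)
    else:
        j = 19 + depth
    data = []
    for records in depth:
        data.append(15)
    handle(35)
    count = depth[data]
    return count

for records in depth:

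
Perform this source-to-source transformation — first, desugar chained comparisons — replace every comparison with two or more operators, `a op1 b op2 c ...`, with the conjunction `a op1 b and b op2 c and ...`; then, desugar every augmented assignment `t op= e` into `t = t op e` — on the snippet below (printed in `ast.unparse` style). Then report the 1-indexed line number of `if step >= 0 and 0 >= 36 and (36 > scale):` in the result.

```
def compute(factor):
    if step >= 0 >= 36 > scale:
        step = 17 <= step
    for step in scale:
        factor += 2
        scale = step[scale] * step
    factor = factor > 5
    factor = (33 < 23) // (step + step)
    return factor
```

2

Transformed code:
def compute(factor):
    if step >= 0 and 0 >= 36 and (36 > scale):
        step = 17 <= step
    for step in scale:
        factor = factor + 2
        scale = step[scale] * step
    factor = factor > 5
    factor = (33 < 23) // (step + step)
    return factor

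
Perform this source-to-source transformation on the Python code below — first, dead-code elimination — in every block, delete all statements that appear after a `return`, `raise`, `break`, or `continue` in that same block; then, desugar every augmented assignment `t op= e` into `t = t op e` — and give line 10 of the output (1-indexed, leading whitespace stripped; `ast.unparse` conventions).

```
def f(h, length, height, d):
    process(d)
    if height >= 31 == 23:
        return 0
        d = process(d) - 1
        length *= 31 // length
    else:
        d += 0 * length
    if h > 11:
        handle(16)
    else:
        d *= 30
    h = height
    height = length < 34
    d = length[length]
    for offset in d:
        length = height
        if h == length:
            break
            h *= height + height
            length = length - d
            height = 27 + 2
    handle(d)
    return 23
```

Transformed code:
def f(h, length, height, d):
    process(d)
    if height >= 31 == 23:
        return 0
    else:
        d = d + 0 * length
    if h > 11:
        handle(16)
    else:
        d = d * 30
    h = height
    height = length < 34
    d = length[length]
    for offset in d:
        length = height
        if h == length:
            break
    handle(d)
    return 23

d = d * 30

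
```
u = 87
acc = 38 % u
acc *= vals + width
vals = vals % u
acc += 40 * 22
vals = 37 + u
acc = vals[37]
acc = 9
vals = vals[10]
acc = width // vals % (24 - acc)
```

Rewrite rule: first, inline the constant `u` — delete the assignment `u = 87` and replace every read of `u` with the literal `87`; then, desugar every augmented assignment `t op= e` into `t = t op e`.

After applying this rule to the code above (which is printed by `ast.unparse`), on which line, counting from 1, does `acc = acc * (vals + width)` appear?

2

Transformed code:
acc = 38 % 87
acc = acc * (vals + width)
vals = vals % 87
acc = acc + 40 * 22
vals = 37 + 87
acc = vals[37]
acc = 9
vals = vals[10]
acc = width // vals % (24 - acc)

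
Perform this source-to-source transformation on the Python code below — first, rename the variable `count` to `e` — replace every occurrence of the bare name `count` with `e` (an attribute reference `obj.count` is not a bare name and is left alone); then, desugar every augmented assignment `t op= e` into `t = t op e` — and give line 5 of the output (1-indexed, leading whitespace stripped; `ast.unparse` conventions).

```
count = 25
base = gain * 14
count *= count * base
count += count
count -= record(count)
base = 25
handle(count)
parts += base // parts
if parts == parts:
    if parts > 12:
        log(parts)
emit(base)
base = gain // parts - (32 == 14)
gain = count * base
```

Transformed code:
e = 25
base = gain * 14
e = e * (e * base)
e = e + e
e = e - record(e)
base = 25
handle(e)
parts = parts + base // parts
if parts == parts:
    if parts > 12:
        log(parts)
emit(base)
base = gain // parts - (32 == 14)
gain = e * base

e = e - record(e)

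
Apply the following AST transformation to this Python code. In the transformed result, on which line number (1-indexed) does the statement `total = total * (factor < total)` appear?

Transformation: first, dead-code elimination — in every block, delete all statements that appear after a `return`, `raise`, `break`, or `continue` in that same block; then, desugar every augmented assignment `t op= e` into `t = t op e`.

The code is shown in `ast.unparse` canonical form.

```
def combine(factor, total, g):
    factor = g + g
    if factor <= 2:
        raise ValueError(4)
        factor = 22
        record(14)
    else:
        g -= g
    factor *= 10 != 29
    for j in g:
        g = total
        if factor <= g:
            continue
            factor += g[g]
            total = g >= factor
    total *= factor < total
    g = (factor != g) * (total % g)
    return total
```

12

Transformed code:
def combine(factor, total, g):
    factor = g + g
    if factor <= 2:
        raise ValueError(4)
    else:
        g = g - g
    factor = factor * (10 != 29)
    for j in g:
        g = total
        if factor <= g:
            continue
    total = total * (factor < total)
    g = (factor != g) * (total % g)
    return total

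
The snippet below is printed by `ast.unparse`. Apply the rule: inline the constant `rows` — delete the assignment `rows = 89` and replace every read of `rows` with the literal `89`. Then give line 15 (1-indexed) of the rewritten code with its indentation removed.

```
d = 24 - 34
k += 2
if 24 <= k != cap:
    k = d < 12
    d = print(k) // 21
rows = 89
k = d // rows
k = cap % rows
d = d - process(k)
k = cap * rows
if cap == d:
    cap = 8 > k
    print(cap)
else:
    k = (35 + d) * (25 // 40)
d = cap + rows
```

d = cap + 89

Transformed code:
d = 24 - 34
k += 2
if 24 <= k != cap:
    k = d < 12
    d = print(k) // 21
k = d // 89
k = cap % 89
d = d - process(k)
k = cap * 89
if cap == d:
    cap = 8 > k
    print(cap)
else:
    k = (35 + d) * (25 // 40)
d = cap + 89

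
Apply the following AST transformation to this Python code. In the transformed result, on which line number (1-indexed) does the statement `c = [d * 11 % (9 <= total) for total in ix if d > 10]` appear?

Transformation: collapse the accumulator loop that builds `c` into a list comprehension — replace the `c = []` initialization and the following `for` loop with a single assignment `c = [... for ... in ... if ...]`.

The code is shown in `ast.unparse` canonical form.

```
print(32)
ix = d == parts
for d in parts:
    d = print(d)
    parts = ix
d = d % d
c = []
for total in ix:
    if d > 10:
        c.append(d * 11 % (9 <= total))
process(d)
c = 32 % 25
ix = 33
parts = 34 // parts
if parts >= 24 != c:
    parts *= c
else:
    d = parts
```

7

Transformed code:
print(32)
ix = d == parts
for d in parts:
    d = print(d)
    parts = ix
d = d % d
c = [d * 11 % (9 <= total) for total in ix if d > 10]
process(d)
c = 32 % 25
ix = 33
parts = 34 // parts
if parts >= 24 != c:
    parts *= c
else:
    d = parts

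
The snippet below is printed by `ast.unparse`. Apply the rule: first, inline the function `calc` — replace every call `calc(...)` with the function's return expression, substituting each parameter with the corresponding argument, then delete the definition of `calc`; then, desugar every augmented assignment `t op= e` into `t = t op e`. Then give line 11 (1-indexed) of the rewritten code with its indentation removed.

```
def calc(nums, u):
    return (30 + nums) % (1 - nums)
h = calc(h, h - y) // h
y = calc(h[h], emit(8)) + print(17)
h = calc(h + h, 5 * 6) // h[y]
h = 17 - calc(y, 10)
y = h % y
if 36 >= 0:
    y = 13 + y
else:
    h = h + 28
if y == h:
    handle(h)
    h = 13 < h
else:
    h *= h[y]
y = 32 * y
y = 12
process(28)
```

handle(h)

Transformed code:
h = (30 + h) % (1 - h) // h
y = (30 + h[h]) % (1 - h[h]) + print(17)
h = (30 + (h + h)) % (1 - (h + h)) // h[y]
h = 17 - (30 + y) % (1 - y)
y = h % y
if 36 >= 0:
    y = 13 + y
else:
    h = h + 28
if y == h:
    handle(h)
    h = 13 < h
else:
    h = h * h[y]
y = 32 * y
y = 12
process(28)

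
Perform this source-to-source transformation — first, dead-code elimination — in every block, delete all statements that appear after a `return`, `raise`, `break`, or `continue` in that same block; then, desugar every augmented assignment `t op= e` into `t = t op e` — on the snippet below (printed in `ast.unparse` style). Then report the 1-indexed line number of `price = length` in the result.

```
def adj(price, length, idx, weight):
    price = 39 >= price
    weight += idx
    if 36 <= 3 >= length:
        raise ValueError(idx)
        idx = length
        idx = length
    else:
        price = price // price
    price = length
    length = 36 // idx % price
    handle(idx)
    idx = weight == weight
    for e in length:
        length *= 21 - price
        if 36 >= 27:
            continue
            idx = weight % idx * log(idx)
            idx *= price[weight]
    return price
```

8

Transformed code:
def adj(price, length, idx, weight):
    price = 39 >= price
    weight = weight + idx
    if 36 <= 3 >= length:
        raise ValueError(idx)
    else:
        price = price // price
    price = length
    length = 36 // idx % price
    handle(idx)
    idx = weight == weight
    for e in length:
        length = length * (21 - price)
        if 36 >= 27:
            continue
    return price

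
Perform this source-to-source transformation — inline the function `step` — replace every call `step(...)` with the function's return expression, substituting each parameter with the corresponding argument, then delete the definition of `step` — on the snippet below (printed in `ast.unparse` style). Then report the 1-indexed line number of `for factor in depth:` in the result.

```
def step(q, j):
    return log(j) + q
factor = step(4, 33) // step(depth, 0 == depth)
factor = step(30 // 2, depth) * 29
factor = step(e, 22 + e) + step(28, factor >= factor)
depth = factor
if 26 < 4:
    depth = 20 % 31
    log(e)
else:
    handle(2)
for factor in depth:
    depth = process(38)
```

10

Transformed code:
factor = (log(33) + 4) // (log(0 == depth) + depth)
factor = (log(depth) + 30 // 2) * 29
factor = log(22 + e) + e + (log(factor >= factor) + 28)
depth = factor
if 26 < 4:
    depth = 20 % 31
    log(e)
else:
    handle(2)
for factor in depth:
    depth = process(38)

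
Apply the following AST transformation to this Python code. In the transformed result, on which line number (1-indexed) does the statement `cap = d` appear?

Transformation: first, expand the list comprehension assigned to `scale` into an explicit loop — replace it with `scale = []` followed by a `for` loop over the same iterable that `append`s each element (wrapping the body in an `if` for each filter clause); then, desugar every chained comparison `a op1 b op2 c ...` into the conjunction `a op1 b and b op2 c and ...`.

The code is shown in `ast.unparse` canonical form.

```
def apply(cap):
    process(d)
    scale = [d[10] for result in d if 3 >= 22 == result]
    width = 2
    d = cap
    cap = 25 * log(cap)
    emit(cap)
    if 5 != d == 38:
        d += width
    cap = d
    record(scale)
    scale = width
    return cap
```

Transformed code:
def apply(cap):
    process(d)
    scale = []
    for result in d:
        if 3 >= 22 and 22 == result:
            scale.append(d[10])
    width = 2
    d = cap
    cap = 25 * log(cap)
    emit(cap)
    if 5 != d and d == 38:
        d += width
    cap = d
    record(scale)
    scale = width
    return cap

13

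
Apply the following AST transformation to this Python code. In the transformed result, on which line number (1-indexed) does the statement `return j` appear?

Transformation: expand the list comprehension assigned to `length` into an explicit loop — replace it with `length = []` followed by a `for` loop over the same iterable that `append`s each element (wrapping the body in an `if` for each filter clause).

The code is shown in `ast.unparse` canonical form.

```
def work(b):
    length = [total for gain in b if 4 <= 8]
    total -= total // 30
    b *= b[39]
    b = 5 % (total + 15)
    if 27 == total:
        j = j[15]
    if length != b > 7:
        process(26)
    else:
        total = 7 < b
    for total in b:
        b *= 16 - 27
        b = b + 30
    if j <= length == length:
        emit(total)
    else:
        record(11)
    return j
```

22

Transformed code:
def work(b):
    length = []
    for gain in b:
        if 4 <= 8:
            length.append(total)
    total -= total // 30
    b *= b[39]
    b = 5 % (total + 15)
    if 27 == total:
        j = j[15]
    if length != b > 7:
        process(26)
    else:
        total = 7 < b
    for total in b:
        b *= 16 - 27
        b = b + 30
    if j <= length == length:
        emit(total)
    else:
        record(11)
    return j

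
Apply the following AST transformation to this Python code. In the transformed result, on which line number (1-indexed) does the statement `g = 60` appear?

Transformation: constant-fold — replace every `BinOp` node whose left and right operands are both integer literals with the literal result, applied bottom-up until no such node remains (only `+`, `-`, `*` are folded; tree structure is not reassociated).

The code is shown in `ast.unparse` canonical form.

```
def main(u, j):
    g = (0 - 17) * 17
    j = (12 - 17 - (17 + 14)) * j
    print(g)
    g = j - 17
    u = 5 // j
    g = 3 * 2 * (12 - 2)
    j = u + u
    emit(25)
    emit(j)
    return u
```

7

Transformed code:
def main(u, j):
    g = -289
    j = -36 * j
    print(g)
    g = j - 17
    u = 5 // j
    g = 60
    j = u + u
    emit(25)
    emit(j)
    return u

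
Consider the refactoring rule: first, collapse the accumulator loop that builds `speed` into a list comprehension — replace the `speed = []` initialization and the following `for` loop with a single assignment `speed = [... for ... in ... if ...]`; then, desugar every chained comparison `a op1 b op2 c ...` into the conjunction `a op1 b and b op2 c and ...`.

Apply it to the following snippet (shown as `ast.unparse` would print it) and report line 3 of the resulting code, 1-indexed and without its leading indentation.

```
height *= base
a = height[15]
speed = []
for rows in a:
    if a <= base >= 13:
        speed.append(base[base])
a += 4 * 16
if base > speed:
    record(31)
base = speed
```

Transformed code:
height *= base
a = height[15]
speed = [base[base] for rows in a if a <= base and base >= 13]
a += 4 * 16
if base > speed:
    record(31)
base = speed

speed = [base[base] for rows in a if a <= base and base >= 13]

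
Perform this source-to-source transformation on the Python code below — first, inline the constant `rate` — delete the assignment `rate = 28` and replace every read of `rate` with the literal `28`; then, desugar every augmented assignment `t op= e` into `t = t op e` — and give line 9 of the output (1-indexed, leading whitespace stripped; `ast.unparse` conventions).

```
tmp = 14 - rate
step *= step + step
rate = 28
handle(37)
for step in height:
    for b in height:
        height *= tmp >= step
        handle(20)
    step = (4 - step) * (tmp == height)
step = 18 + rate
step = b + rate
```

step = 18 + 28

Transformed code:
tmp = 14 - 28
step = step * (step + step)
handle(37)
for step in height:
    for b in height:
        height = height * (tmp >= step)
        handle(20)
    step = (4 - step) * (tmp == height)
step = 18 + 28
step = b + 28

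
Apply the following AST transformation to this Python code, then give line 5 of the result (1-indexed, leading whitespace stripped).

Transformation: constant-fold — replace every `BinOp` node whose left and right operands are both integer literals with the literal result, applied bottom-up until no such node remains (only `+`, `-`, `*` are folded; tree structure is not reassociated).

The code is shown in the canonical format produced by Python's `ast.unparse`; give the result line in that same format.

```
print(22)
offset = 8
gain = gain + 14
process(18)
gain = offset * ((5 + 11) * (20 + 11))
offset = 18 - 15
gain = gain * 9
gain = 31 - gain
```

Transformed code:
print(22)
offset = 8
gain = gain + 14
process(18)
gain = offset * 496
offset = 3
gain = gain * 9
gain = 31 - gain

gain = offset * 496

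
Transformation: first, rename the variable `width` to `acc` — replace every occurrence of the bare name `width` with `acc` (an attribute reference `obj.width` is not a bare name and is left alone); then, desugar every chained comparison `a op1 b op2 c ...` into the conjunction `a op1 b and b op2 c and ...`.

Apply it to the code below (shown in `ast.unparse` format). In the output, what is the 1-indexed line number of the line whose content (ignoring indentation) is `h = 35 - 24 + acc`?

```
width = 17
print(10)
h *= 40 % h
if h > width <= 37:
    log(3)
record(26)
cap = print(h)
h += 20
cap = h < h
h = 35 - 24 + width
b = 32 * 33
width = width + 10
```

Transformed code:
acc = 17
print(10)
h *= 40 % h
if h > acc and acc <= 37:
    log(3)
record(26)
cap = print(h)
h += 20
cap = h < h
h = 35 - 24 + acc
b = 32 * 33
acc = acc + 10

10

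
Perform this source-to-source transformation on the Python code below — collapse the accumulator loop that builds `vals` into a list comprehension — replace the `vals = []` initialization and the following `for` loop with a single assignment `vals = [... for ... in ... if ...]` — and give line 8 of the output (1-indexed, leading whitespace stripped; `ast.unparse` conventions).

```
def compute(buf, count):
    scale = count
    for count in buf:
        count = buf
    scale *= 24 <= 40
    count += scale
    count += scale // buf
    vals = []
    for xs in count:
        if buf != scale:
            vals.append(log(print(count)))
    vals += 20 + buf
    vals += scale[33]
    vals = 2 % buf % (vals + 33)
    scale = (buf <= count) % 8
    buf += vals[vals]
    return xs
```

Transformed code:
def compute(buf, count):
    scale = count
    for count in buf:
        count = buf
    scale *= 24 <= 40
    count += scale
    count += scale // buf
    vals = [log(print(count)) for xs in count if buf != scale]
    vals += 20 + buf
    vals += scale[33]
    vals = 2 % buf % (vals + 33)
    scale = (buf <= count) % 8
    buf += vals[vals]
    return xs

vals = [log(print(count)) for xs in count if buf != scale]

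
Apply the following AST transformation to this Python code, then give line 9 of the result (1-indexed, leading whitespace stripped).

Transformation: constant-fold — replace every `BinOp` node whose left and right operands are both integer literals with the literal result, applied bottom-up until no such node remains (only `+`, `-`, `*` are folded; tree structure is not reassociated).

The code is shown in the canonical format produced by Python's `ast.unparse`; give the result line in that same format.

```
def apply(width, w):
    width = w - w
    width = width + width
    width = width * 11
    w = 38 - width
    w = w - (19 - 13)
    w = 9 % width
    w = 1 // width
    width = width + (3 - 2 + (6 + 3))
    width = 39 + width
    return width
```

Transformed code:
def apply(width, w):
    width = w - w
    width = width + width
    width = width * 11
    w = 38 - width
    w = w - 6
    w = 9 % width
    w = 1 // width
    width = width + 10
    width = 39 + width
    return width

width = width + 10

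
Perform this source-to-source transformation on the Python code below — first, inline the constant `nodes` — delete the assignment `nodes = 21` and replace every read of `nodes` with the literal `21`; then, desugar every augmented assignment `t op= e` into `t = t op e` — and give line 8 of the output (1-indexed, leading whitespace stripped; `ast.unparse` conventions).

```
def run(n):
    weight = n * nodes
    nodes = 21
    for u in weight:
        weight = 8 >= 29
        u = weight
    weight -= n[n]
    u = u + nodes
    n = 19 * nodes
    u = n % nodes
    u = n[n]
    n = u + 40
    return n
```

n = 19 * 21

Transformed code:
def run(n):
    weight = n * 21
    for u in weight:
        weight = 8 >= 29
        u = weight
    weight = weight - n[n]
    u = u + 21
    n = 19 * 21
    u = n % 21
    u = n[n]
    n = u + 40
    return n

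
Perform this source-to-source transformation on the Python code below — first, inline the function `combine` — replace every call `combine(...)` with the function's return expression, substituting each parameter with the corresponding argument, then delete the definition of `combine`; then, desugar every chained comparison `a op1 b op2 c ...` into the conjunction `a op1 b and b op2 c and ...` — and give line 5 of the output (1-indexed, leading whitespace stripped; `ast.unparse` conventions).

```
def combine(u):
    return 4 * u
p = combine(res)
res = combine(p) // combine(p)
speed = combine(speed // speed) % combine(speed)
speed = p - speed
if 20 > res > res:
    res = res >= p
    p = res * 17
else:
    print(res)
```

Transformed code:
p = 4 * res
res = 4 * p // (4 * p)
speed = 4 * (speed // speed) % (4 * speed)
speed = p - speed
if 20 > res and res > res:
    res = res >= p
    p = res * 17
else:
    print(res)

if 20 > res and res > res:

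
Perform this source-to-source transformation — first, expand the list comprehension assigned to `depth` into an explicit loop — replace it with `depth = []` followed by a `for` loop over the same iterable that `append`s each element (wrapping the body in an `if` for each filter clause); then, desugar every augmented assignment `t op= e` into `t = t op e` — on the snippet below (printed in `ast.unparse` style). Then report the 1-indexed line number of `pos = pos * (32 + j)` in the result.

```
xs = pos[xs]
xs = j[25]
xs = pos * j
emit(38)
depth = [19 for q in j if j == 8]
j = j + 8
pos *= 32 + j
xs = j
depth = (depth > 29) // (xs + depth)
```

Transformed code:
xs = pos[xs]
xs = j[25]
xs = pos * j
emit(38)
depth = []
for q in j:
    if j == 8:
        depth.append(19)
j = j + 8
pos = pos * (32 + j)
xs = j
depth = (depth > 29) // (xs + depth)

10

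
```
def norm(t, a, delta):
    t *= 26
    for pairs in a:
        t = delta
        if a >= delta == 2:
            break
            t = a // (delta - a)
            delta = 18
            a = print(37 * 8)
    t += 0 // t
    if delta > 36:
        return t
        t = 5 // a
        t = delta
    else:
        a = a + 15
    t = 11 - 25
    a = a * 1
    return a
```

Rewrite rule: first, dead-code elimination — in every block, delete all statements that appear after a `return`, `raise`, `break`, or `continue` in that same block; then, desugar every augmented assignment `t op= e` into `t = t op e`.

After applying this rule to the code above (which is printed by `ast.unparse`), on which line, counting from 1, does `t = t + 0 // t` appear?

7

Transformed code:
def norm(t, a, delta):
    t = t * 26
    for pairs in a:
        t = delta
        if a >= delta == 2:
            break
    t = t + 0 // t
    if delta > 36:
        return t
    else:
        a = a + 15
    t = 11 - 25
    a = a * 1
    return a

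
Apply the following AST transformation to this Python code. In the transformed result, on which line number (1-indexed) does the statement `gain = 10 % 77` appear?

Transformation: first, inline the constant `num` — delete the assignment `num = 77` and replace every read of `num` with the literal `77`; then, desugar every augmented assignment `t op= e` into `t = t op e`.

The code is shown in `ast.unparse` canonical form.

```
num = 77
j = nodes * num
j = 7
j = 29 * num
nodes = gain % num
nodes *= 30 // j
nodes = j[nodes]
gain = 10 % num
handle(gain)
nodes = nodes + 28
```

Transformed code:
j = nodes * 77
j = 7
j = 29 * 77
nodes = gain % 77
nodes = nodes * (30 // j)
nodes = j[nodes]
gain = 10 % 77
handle(gain)
nodes = nodes + 28

7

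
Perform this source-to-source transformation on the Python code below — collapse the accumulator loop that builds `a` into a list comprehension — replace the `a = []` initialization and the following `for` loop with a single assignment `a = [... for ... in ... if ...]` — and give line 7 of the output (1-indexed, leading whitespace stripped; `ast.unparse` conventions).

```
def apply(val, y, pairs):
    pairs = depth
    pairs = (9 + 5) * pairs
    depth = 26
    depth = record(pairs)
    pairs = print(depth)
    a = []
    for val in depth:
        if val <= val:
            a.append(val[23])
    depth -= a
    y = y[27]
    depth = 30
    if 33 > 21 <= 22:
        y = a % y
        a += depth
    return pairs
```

Transformed code:
def apply(val, y, pairs):
    pairs = depth
    pairs = (9 + 5) * pairs
    depth = 26
    depth = record(pairs)
    pairs = print(depth)
    a = [val[23] for val in depth if val <= val]
    depth -= a
    y = y[27]
    depth = 30
    if 33 > 21 <= 22:
        y = a % y
        a += depth
    return pairs

a = [val[23] for val in depth if val <= val]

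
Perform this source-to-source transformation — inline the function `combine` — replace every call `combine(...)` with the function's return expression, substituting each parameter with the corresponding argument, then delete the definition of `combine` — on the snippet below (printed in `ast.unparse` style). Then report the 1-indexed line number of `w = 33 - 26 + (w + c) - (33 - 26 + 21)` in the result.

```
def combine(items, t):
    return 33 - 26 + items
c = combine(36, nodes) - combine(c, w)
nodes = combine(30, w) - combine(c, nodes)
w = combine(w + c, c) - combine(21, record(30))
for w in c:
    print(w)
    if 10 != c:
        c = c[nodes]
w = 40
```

3

Transformed code:
c = 33 - 26 + 36 - (33 - 26 + c)
nodes = 33 - 26 + 30 - (33 - 26 + c)
w = 33 - 26 + (w + c) - (33 - 26 + 21)
for w in c:
    print(w)
    if 10 != c:
        c = c[nodes]
w = 40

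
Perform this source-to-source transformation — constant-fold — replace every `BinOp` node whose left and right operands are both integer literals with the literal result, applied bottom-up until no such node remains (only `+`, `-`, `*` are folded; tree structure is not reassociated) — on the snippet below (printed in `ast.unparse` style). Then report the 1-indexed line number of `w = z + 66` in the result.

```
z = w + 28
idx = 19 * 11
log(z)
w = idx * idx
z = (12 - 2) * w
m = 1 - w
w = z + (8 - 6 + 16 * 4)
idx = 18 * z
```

Transformed code:
z = w + 28
idx = 209
log(z)
w = idx * idx
z = 10 * w
m = 1 - w
w = z + 66
idx = 18 * z

7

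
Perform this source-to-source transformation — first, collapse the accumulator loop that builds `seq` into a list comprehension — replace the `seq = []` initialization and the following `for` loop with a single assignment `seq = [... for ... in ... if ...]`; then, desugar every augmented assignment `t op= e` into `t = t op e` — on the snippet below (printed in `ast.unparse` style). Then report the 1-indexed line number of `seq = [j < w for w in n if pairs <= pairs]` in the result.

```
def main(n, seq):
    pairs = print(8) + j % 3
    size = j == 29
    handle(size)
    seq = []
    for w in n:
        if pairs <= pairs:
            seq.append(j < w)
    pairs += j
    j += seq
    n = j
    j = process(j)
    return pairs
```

5

Transformed code:
def main(n, seq):
    pairs = print(8) + j % 3
    size = j == 29
    handle(size)
    seq = [j < w for w in n if pairs <= pairs]
    pairs = pairs + j
    j = j + seq
    n = j
    j = process(j)
    return pairs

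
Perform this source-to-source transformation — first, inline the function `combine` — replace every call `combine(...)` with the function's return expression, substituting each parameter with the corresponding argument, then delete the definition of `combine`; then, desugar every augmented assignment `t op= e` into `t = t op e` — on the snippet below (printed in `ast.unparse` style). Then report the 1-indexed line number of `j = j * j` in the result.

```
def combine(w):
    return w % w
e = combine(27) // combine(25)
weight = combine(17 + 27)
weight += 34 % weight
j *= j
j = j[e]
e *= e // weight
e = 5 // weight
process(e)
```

Transformed code:
e = 27 % 27 // (25 % 25)
weight = (17 + 27) % (17 + 27)
weight = weight + 34 % weight
j = j * j
j = j[e]
e = e * (e // weight)
e = 5 // weight
process(e)

4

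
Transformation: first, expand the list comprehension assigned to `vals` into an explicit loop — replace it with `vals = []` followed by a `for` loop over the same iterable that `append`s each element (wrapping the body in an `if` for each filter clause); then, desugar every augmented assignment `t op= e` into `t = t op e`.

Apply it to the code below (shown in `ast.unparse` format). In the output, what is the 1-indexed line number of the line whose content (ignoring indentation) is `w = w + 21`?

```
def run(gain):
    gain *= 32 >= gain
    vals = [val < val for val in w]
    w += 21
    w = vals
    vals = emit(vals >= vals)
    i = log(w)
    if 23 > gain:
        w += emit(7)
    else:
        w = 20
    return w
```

Transformed code:
def run(gain):
    gain = gain * (32 >= gain)
    vals = []
    for val in w:
        vals.append(val < val)
    w = w + 21
    w = vals
    vals = emit(vals >= vals)
    i = log(w)
    if 23 > gain:
        w = w + emit(7)
    else:
        w = 20
    return w

6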